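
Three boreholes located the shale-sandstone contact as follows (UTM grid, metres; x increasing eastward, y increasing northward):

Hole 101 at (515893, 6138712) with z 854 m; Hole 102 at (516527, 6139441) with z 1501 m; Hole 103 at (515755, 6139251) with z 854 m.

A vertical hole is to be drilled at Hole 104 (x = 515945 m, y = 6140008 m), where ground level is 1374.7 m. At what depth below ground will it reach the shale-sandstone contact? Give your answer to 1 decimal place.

218.1 m

Two edge vectors: Hole 101→Hole 102 = (634, 729, 647), Hole 101→Hole 103 = (-138, 539, 0).
Normal n = (Hole 101→Hole 102) × (Hole 101→Hole 103) = (-348733, -89286, 442328).
So ∂z/∂x = −n_x/n_z = 0.788403628 and ∂z/∂y = −n_y/n_z = 0.201854732.
Intercept c from Hole 101: 854 − 406731.91 − 1239128.07 = −1645005.98.
At (515945, 6140008): z_contact = 406772.91 + 1239389.67 − 1645005.98 = 1156.60 m.
Depth below ground = 1374.7 − 1156.60 = 218.1 m.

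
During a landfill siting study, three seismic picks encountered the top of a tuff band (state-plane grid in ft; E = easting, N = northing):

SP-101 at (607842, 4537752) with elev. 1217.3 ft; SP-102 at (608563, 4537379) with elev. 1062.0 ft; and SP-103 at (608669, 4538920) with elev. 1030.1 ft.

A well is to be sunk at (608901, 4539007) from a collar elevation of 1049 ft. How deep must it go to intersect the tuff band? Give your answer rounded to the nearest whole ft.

70 ft

Let the plane be z = a·E + b·N + c.
SP-102−SP-101: 721a − 373b = −155.3;  SP-103−SP-101: 827a + 1168b = −187.2.
Solving gives a = −0.21833497, b = −0.00568234.
Then c = 1217.3 − a·607842 − b·4537752 = 159715.54.
At (608901, 4539007): z_contact = −132944.4 − 25792.2 + 159715.54 = 979.0 ft.
Depth below ground = 1049 − 979.0 = 70 ft.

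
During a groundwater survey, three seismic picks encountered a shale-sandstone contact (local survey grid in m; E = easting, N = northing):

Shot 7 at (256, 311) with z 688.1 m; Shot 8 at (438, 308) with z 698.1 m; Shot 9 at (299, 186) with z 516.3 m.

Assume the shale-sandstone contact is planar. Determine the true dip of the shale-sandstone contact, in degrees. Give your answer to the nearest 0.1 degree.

Let the plane be z = a·E + b·N + c.
Shot 8−Shot 7: 182a − 3b = 10;  Shot 9−Shot 7: 43a − 125b = −171.8.
Solving gives a = 0.07804, b = 1.40125.
Gradient magnitude |∇z| = √(a² + b²) = √(0.00609 + 1.96349) = 1.40342.
True dip = arctan(1.40342) = 54.5°, dipping toward S (azimuth ≈ 183°).

54.5°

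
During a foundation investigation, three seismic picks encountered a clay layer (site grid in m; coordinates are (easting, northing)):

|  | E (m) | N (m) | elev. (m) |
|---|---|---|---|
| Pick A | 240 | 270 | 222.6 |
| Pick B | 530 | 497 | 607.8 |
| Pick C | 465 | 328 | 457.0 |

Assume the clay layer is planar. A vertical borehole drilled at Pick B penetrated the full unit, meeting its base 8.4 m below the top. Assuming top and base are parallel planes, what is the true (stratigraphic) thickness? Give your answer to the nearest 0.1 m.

5.8 m

Two edge vectors: Pick A→Pick B = (290, 227, 385.2), Pick A→Pick C = (225, 58, 234.4).
Normal n = (Pick A→Pick B) × (Pick A→Pick C) = (30867.2, 18694, -34255).
So ∂z/∂E = −n_x/n_z = 0.90110 and ∂z/∂N = −n_y/n_z = 0.54573.
|∇z| = √(a²+b²) = 1.05347, so dip δ = arctan(1.05347) = 46.49°.
True thickness = vertical thickness × cos δ = 8.4 × cos 46.49° = 5.8 m.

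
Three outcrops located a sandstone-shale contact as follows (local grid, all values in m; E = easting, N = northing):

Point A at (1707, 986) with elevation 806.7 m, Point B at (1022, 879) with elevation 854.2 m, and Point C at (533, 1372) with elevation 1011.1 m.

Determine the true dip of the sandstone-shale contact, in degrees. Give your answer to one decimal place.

13.5°

Let the plane be z = a·E + b·N + c.
Point B−Point A: −685a − 107b = 47.5;  Point C−Point A: −1174a + 386b = 204.4.
Solving gives a = −0.10308, b = 0.21601.
Gradient magnitude |∇z| = √(a² + b²) = √(0.01063 + 0.04666) = 0.23934.
True dip = arctan(0.23934) = 13.5°, dipping toward SSE (azimuth ≈ 154°).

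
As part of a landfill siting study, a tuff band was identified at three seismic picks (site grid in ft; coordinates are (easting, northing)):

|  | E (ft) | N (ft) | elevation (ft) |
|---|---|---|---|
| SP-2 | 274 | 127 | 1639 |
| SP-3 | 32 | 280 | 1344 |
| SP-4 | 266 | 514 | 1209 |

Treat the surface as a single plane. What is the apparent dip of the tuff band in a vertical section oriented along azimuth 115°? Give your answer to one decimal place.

43.2°

Two edge vectors: SP-2→SP-3 = (-242, 153, -295), SP-2→SP-4 = (-8, 387, -430).
Normal n = (SP-2→SP-3) × (SP-2→SP-4) = (48375, -101700, -92430).
So ∂z/∂E = −n_x/n_z = 0.52337 and ∂z/∂N = −n_y/n_z = −1.10029.
Unit vector along 115° is (sin 115°, cos 115°) = (0.9063, -0.4226).
Slope in that direction = a·(0.9063) + b·(-0.4226) = 0.93934.
Apparent dip = arctan|0.93934| = 43.2° (true dip is 50.6°, so apparent ≤ true as expected).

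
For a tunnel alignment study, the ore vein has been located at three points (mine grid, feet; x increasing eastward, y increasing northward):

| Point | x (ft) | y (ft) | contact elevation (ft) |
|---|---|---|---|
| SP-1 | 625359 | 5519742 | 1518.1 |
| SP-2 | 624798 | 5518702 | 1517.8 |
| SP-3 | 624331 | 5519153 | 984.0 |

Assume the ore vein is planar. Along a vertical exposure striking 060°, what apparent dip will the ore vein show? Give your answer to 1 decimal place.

Let the plane be z = a·x + b·y + c.
SP-2−SP-1: −561a − 1040b = −0.3;  SP-3−SP-1: −1028a − 589b = −534.1.
Solving gives a = 0.75172, b = −0.40521.
Unit vector along 060° is (sin 60°, cos 60°) = (0.8660, 0.5000).
Slope in that direction = a·(0.8660) + b·(0.5000) = 0.44840.
Apparent dip = arctan|0.44840| = 24.2° (true dip is 40.5°, so apparent ≤ true as expected).

24.2°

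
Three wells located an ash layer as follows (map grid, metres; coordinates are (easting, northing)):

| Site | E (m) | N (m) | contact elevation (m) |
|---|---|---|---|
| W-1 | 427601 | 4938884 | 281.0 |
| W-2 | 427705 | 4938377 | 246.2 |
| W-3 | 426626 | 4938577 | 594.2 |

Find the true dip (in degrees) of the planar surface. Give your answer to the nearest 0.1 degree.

Two edge vectors: W-1→W-2 = (104, -507, -34.8), W-1→W-3 = (-975, -307, 313.2).
Normal n = (W-1→W-2) × (W-1→W-3) = (-169476, 1357.2, -526253).
So ∂z/∂E = −n_x/n_z = −0.32204 and ∂z/∂N = −n_y/n_z = 0.00258.
Gradient magnitude |∇z| = √(a² + b²) = √(0.10371 + 0.00001) = 0.32205.
True dip = arctan(0.32205) = 17.9°, dipping toward E (azimuth ≈ 090°).

17.9°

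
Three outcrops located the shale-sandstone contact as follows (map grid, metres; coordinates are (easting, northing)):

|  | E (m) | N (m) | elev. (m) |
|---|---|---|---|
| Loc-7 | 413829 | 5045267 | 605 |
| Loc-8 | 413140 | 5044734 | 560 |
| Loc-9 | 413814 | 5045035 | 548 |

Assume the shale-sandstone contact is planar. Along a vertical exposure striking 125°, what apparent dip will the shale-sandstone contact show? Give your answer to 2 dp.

14.22°

Let the plane be z = a·E + b·N + c.
Loc-8−Loc-7: −689a − 533b = −45;  Loc-9−Loc-7: −15a − 232b = −57.
Solving gives a = −0.13132, b = 0.25418.
Unit vector along 125° is (sin 125°, cos 125°) = (0.8192, -0.5736).
Slope in that direction = a·(0.8192) + b·(-0.5736) = −0.25336.
Apparent dip = arctan|0.25336| = 14.22° (true dip is 16.0°, so apparent ≤ true as expected).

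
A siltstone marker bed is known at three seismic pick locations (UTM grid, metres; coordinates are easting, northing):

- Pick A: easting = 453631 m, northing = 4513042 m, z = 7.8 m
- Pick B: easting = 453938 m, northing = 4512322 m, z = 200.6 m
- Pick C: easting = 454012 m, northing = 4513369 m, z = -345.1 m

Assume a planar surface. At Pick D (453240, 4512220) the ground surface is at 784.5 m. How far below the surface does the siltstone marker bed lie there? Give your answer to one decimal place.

178.5 m

Two edge vectors: Pick A→Pick B = (307, -720, 192.8), Pick A→Pick C = (381, 327, -352.9).
Normal n = (Pick A→Pick B) × (Pick A→Pick C) = (191042.4, 181797.1, 374709).
So ∂z/∂easting = −n_x/n_z = −0.509842037 and ∂z/∂northing = −n_y/n_z = −0.485168758.
Intercept c from Pick A: 7.8 + 231280.15 + 2189586.98 = 2420874.93.
At (453240, 4512220): z_contact = −231080.81 − 2189188.17 + 2420874.93 = 605.96 m.
Depth below ground = 784.5 − 605.96 = 178.5 m.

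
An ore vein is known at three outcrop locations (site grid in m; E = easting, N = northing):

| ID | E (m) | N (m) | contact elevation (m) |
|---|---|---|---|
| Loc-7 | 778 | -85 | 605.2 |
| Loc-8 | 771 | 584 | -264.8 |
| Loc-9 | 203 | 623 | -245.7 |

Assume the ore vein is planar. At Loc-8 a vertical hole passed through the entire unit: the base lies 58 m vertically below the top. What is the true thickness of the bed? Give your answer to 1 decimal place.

35.2 m

Let the plane be z = a·E + b·N + c.
Loc-8−Loc-7: −7a + 669b = −870;  Loc-9−Loc-7: −575a + 708b = −850.9.
Solving gives a = −0.12301, b = −1.30174.
|∇z| = √(a²+b²) = 1.30753, so dip δ = arctan(1.30753) = 52.59°.
True thickness = vertical thickness × cos δ = 58 × cos 52.59° = 35.2 m.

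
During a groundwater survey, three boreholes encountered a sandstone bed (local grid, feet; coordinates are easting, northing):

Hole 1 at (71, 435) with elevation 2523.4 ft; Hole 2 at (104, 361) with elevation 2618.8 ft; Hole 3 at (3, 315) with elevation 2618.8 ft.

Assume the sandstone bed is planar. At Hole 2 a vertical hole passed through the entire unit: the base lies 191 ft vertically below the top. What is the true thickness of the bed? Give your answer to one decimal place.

123.6 ft

Two edge vectors: Hole 1→Hole 2 = (33, -74, 95.4), Hole 1→Hole 3 = (-68, -120, 95.4).
Normal n = (Hole 1→Hole 2) × (Hole 1→Hole 3) = (4388.4, -9635.4, -8992).
So ∂z/∂easting = −n_x/n_z = 0.48803 and ∂z/∂northing = −n_y/n_z = −1.07155.
|∇z| = √(a²+b²) = 1.17746, so dip δ = arctan(1.17746) = 49.66°.
True thickness = vertical thickness × cos δ = 191 × cos 49.66° = 123.6 ft.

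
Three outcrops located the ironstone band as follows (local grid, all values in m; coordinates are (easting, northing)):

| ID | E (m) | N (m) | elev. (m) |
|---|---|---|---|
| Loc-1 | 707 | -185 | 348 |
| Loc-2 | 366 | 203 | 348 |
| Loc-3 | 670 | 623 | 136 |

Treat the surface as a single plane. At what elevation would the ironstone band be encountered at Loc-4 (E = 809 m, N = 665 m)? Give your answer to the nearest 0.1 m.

80.6 m

Let the plane be z = a·E + b·N + c.
Loc-2−Loc-1: −341a + 388b = 0;  Loc-3−Loc-1: −37a + 808b = −212.
Solving gives a = −0.31495, b = −0.27680.
Then c = 348 − a·707 − b·-185 = 519.46.
At (809, 665): z = −254.8 − 184.1 + 519.46 = 80.6 m.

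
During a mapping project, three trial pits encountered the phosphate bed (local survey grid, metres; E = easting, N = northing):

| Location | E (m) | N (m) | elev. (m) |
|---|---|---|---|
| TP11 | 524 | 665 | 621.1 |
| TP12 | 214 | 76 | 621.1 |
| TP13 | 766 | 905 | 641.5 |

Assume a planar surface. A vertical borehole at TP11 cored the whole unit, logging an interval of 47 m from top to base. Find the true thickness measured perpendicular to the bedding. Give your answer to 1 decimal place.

Let the plane be z = a·E + b·N + c.
TP12−TP11: −310a − 589b = 0;  TP13−TP11: 242a + 240b = 20.4.
Solving gives a = 0.17634, b = −0.09281.
|∇z| = √(a²+b²) = 0.19928, so dip δ = arctan(0.19928) = 11.27°.
True thickness = vertical thickness × cos δ = 47 × cos 11.27° = 46.1 m.

46.1 m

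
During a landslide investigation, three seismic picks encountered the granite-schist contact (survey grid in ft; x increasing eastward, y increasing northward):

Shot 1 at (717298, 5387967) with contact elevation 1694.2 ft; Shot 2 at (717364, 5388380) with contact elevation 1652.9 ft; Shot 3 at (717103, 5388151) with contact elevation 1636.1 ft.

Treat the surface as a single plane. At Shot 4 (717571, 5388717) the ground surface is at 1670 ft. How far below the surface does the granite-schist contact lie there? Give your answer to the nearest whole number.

Two edge vectors: Shot 1→Shot 2 = (66, 413, -41.3), Shot 1→Shot 3 = (-195, 184, -58.1).
Normal n = (Shot 1→Shot 2) × (Shot 1→Shot 3) = (-16396.1, 11888.1, 92679).
So ∂z/∂x = −n_x/n_z = 0.17691278 and ∂z/∂y = −n_y/n_z = −0.12827178.
Intercept c from Shot 1: 1694.2 − 126899.19 + 691124.10 = 565919.11.
At (717571, 5388717): z_contact = 126947.5 − 691220.3 + 565919.11 = 1646.3 ft.
Depth below ground = 1670 − 1646.3 = 24 ft.

24 ft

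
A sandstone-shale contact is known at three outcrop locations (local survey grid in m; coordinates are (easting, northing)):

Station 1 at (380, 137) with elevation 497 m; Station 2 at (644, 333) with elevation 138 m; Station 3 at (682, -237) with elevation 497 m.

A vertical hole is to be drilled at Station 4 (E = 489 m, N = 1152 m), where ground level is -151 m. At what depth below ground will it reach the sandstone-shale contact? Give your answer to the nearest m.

141 m

Two edge vectors: Station 1→Station 2 = (264, 196, -359), Station 1→Station 3 = (302, -374, 0).
Normal n = (Station 1→Station 2) × (Station 1→Station 3) = (-134266, -108418, -157928).
So ∂z/∂E = −n_x/n_z = −0.85017 and ∂z/∂N = −n_y/n_z = −0.68650.
Intercept c from Station 1: 497 + 323.07 + 94.05 = 914.12.
At (489, 1152): z_contact = −415.7 − 790.9 + 914.12 = -292.5 m.
Depth below ground = -151 − (-292.5) = 141 m.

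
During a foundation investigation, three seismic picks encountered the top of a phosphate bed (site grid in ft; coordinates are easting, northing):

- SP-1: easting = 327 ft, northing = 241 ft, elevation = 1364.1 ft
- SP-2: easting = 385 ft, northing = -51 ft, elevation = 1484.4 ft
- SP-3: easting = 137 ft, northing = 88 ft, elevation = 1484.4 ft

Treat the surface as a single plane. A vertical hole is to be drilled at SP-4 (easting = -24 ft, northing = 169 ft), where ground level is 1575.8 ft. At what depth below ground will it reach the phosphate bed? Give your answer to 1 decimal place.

87.1 ft

Let the plane be z = a·easting + b·northing + c.
SP-2−SP-1: 58a − 292b = 120.3;  SP-3−SP-1: −190a − 153b = 120.3.
Solving gives a = −0.25984, b = −0.46360.
Then c = 1364.1 − a·327 − b·241 = 1560.79.
At (-24, 169): z_contact = 6.24 − 78.35 + 1560.79 = 1488.68 ft.
Depth below ground = 1575.8 − 1488.68 = 87.1 ft.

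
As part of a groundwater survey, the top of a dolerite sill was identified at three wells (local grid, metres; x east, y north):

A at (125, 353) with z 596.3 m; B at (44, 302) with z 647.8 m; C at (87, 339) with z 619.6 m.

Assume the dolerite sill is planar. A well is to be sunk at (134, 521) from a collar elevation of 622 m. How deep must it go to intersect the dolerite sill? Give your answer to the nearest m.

Two edge vectors: A→B = (-81, -51, 51.5), A→C = (-38, -14, 23.3).
Normal n = (A→B) × (A→C) = (-467.3, -69.7, -804).
So ∂z/∂x = −n_x/n_z = −0.58122 and ∂z/∂y = −n_y/n_z = −0.08669.
Intercept c from A: 596.3 + 72.65 + 30.60 = 699.55.
At (134, 521): z_contact = −77.9 − 45.2 + 699.55 = 576.5 m.
Depth below ground = 622 − 576.5 = 45 m.

45 m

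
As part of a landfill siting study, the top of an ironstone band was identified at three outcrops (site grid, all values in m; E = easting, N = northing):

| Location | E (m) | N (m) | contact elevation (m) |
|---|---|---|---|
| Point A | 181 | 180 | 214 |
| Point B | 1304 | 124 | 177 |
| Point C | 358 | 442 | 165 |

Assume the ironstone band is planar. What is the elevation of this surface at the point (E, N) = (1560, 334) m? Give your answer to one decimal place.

Two edge vectors: Point A→Point B = (1123, -56, -37), Point A→Point C = (177, 262, -49).
Normal n = (Point A→Point B) × (Point A→Point C) = (12438, 48478, 304138).
So ∂z/∂E = −n_x/n_z = −0.040896 and ∂z/∂N = −n_y/n_z = −0.159395.
Intercept c from Point A: 214 + 7.40 + 28.69 = 250.09.
At (1560, 334): z = −63.8 − 53.2 + 250.09 = 133.1 m.

133.1 m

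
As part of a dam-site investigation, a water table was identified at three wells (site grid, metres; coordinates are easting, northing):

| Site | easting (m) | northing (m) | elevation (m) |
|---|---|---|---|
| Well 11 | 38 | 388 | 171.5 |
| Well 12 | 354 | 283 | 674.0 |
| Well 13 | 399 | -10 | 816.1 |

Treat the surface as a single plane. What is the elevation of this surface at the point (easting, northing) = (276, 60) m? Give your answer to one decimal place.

613.1 m

Let the plane be z = a·easting + b·northing + c.
Well 12−Well 11: 316a − 105b = 502.5;  Well 13−Well 11: 361a − 398b = 644.6.
Solving gives a = 1.50589, b = −0.25370.
Then c = 171.5 − a·38 − b·388 = 212.71.
At (276, 60): z = 415.6 − 15.2 + 212.71 = 613.1 m.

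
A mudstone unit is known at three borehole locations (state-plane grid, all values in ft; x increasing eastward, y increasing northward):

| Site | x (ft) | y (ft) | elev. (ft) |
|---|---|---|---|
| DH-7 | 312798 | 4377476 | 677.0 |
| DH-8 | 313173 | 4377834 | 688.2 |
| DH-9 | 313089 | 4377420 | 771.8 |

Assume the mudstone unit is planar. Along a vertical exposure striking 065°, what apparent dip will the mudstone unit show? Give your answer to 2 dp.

8.04°

Let the plane be z = a·x + b·y + c.
DH-8−DH-7: 375a + 358b = 11.2;  DH-9−DH-7: 291a − 56b = 94.8.
Solving gives a = 0.27613, b = −0.25796.
Unit vector along 065° is (sin 65°, cos 65°) = (0.9063, 0.4226).
Slope in that direction = a·(0.9063) + b·(0.4226) = 0.14124.
Apparent dip = arctan|0.14124| = 8.04° (true dip is 20.7°, so apparent ≤ true as expected).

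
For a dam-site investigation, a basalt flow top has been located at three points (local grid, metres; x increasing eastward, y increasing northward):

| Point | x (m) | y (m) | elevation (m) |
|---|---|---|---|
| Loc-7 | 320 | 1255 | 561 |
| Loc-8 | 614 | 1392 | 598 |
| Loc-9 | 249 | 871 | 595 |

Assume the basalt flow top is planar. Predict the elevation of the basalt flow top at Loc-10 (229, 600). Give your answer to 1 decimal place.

Let the plane be z = a·x + b·y + c.
Loc-8−Loc-7: 294a + 137b = 37;  Loc-9−Loc-7: −71a − 384b = 34.
Solving gives a = 0.182865, b = −0.122353.
Then c = 561 − a·320 − b·1255 = 656.04.
At (229, 600): z = 41.9 − 73.4 + 656.04 = 624.5 m.

624.5 m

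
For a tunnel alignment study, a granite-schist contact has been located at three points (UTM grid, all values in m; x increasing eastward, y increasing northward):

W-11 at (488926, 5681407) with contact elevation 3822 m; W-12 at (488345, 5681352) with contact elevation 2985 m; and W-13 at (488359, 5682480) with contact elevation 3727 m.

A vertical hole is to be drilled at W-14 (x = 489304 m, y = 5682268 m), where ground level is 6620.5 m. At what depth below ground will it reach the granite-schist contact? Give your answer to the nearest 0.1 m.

Let the plane be z = a·x + b·y + c.
W-12−W-11: −581a − 55b = −837;  W-13−W-11: −567a + 1073b = −95.
Solving gives a = 1.379970608, b = 0.640674124.
Then c = 3822 − a·488926 − b·5681407 = −4310811.96.
At (489304, 5682268): z_contact = 675225.14 + 3640482.07 − 4310811.96 = 4895.25 m.
Depth below ground = 6620.5 − 4895.25 = 1725.3 m.

1725.3 m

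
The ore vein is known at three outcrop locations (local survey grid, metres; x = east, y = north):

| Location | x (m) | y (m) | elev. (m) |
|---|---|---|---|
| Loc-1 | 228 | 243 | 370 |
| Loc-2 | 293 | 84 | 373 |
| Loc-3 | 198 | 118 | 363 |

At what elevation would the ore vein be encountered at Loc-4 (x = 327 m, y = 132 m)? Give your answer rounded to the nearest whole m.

378 m

Let the plane be z = a·x + b·y + c.
Loc-2−Loc-1: 65a − 159b = 3;  Loc-3−Loc-1: −30a − 125b = −7.
Solving gives a = 0.11539, b = 0.02831.
Then c = 370 − a·228 − b·243 = 336.81.
At (327, 132): z = 37.7 + 3.7 + 336.81 = 378.3 m.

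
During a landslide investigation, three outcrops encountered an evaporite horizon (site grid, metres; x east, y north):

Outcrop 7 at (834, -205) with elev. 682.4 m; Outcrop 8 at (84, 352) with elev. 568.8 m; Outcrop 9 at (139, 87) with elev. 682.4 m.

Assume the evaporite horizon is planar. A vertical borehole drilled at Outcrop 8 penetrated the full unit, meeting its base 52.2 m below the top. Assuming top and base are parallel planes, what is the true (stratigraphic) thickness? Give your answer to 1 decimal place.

46.5 m

Two edge vectors: Outcrop 7→Outcrop 8 = (-750, 557, -113.6), Outcrop 7→Outcrop 9 = (-695, 292, 0).
Normal n = (Outcrop 7→Outcrop 8) × (Outcrop 7→Outcrop 9) = (33171.2, 78952, 168115).
So ∂z/∂x = −n_x/n_z = −0.19731 and ∂z/∂y = −n_y/n_z = −0.46963.
|∇z| = √(a²+b²) = 0.50940, so dip δ = arctan(0.50940) = 26.99°.
True thickness = vertical thickness × cos δ = 52.2 × cos 26.99° = 46.5 m.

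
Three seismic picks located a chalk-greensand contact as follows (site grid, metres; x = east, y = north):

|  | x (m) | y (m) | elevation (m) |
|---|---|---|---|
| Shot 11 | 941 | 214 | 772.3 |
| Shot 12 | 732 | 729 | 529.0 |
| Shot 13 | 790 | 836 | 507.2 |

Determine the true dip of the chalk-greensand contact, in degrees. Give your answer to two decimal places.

Two edge vectors: Shot 11→Shot 12 = (-209, 515, -243.3), Shot 11→Shot 13 = (-151, 622, -265.1).
Normal n = (Shot 11→Shot 12) × (Shot 11→Shot 13) = (14806.1, -18667.6, -52233).
So ∂z/∂x = −n_x/n_z = 0.28346 and ∂z/∂y = −n_y/n_z = −0.35739.
Gradient magnitude |∇z| = √(a² + b²) = √(0.08035 + 0.12773) = 0.45616.
True dip = arctan(0.45616) = 24.52°, dipping toward NW (azimuth ≈ 322°).

24.52°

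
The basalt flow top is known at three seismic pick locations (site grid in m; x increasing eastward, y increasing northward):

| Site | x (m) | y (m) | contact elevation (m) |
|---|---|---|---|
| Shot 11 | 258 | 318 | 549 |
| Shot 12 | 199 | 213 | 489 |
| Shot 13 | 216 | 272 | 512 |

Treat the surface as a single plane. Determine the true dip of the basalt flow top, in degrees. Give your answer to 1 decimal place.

Two edge vectors: Shot 11→Shot 12 = (-59, -105, -60), Shot 11→Shot 13 = (-42, -46, -37).
Normal n = (Shot 11→Shot 12) × (Shot 11→Shot 13) = (1125, 337, -1696).
So ∂z/∂x = −n_x/n_z = 0.66333 and ∂z/∂y = −n_y/n_z = 0.19870.
Gradient magnitude |∇z| = √(a² + b²) = √(0.44000 + 0.03948) = 0.69245.
True dip = arctan(0.69245) = 34.7°, dipping toward WSW (azimuth ≈ 253°).

34.7°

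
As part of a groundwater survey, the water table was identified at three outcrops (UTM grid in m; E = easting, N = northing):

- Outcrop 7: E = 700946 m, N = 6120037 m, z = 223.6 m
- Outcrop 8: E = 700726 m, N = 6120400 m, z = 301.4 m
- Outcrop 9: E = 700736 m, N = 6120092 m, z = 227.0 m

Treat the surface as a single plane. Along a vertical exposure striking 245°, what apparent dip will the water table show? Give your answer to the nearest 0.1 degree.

Two edge vectors: Outcrop 7→Outcrop 8 = (-220, 363, 77.8), Outcrop 7→Outcrop 9 = (-210, 55, 3.4).
Normal n = (Outcrop 7→Outcrop 8) × (Outcrop 7→Outcrop 9) = (-3044.8, -15590, 64130).
So ∂z/∂E = −n_x/n_z = 0.04748 and ∂z/∂N = −n_y/n_z = 0.24310.
Unit vector along 245° is (sin 245°, cos 245°) = (-0.9063, -0.4226).
Slope in that direction = a·(-0.9063) + b·(-0.4226) = −0.14577.
Apparent dip = arctan|0.14577| = 8.3° (true dip is 13.9°, so apparent ≤ true as expected).

8.3°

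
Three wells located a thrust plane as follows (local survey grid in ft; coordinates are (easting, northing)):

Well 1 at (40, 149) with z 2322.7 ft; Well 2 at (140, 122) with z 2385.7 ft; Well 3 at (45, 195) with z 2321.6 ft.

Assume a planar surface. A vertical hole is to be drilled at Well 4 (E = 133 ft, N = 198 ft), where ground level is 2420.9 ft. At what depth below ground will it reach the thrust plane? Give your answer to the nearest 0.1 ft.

Let the plane be z = a·E + b·N + c.
Well 2−Well 1: 100a − 27b = 63;  Well 3−Well 1: 5a + 46b = −1.1.
Solving gives a = 0.60577, b = −0.08976.
Then c = 2322.7 − a·40 − b·149 = 2311.84.
At (133, 198): z_contact = 80.57 − 17.77 + 2311.84 = 2374.64 ft.
Depth below ground = 2420.9 − 2374.64 = 46.3 ft.

46.3 ft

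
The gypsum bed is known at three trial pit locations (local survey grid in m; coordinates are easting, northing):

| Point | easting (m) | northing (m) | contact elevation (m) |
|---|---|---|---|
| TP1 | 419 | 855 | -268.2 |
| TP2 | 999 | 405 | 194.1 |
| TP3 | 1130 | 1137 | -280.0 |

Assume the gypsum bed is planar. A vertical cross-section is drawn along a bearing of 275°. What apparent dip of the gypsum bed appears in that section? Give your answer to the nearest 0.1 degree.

Two edge vectors: TP1→TP2 = (580, -450, 462.3), TP1→TP3 = (711, 282, -11.8).
Normal n = (TP1→TP2) × (TP1→TP3) = (-125058.6, 335539.3, 483510).
So ∂z/∂easting = −n_x/n_z = 0.25865 and ∂z/∂northing = −n_y/n_z = −0.69397.
Unit vector along 275° is (sin 275°, cos 275°) = (-0.9962, 0.0872).
Slope in that direction = a·(-0.9962) + b·(0.0872) = −0.31815.
Apparent dip = arctan|0.31815| = 17.6° (true dip is 36.5°, so apparent ≤ true as expected).

17.6°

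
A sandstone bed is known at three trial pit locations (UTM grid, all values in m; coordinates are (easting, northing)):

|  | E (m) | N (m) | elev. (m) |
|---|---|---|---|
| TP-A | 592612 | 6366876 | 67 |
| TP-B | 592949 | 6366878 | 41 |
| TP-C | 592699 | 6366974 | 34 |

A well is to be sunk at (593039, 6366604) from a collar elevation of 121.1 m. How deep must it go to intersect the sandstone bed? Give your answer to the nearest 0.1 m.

13.0 m

Let the plane be z = a·E + b·N + c.
TP-B−TP-A: 337a + 2b = −26;  TP-C−TP-A: 87a + 98b = −33.
Solving gives a = −0.075550956, b = −0.269663947.
Then c = 67 − a·592612 − b·6366876 = 1761756.32.
At (593039, 6366604): z_contact = −44804.66 − 1716843.57 + 1761756.32 = 108.09 m.
Depth below ground = 121.1 − 108.09 = 13.0 m.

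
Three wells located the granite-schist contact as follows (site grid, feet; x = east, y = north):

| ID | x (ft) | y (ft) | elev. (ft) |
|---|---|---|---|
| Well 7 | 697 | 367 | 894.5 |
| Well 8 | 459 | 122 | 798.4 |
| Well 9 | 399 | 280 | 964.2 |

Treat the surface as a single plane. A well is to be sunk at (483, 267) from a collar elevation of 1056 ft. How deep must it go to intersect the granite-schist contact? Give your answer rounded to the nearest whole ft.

144 ft

Two edge vectors: Well 7→Well 8 = (-238, -245, -96.1), Well 7→Well 9 = (-298, -87, 69.7).
Normal n = (Well 7→Well 8) × (Well 7→Well 9) = (-25437.2, 45226.4, -52304).
So ∂z/∂x = −n_x/n_z = −0.48633 and ∂z/∂y = −n_y/n_z = 0.86468.
Intercept c from Well 7: 894.5 + 338.97 − 317.34 = 916.14.
At (483, 267): z_contact = −234.9 + 230.9 + 916.14 = 912.1 ft.
Depth below ground = 1056 − 912.1 = 144 ft.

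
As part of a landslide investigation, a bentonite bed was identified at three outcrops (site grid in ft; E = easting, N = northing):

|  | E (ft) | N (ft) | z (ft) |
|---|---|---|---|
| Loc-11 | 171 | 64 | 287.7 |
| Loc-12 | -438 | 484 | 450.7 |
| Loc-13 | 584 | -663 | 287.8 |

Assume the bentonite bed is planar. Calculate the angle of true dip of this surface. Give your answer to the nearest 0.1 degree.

Two edge vectors: Loc-11→Loc-12 = (-609, 420, 163), Loc-11→Loc-13 = (413, -727, 0.1).
Normal n = (Loc-11→Loc-12) × (Loc-11→Loc-13) = (118543, 67379.9, 269283).
So ∂z/∂E = −n_x/n_z = −0.44022 and ∂z/∂N = −n_y/n_z = −0.25022.
Gradient magnitude |∇z| = √(a² + b²) = √(0.19379 + 0.06261) = 0.50636.
True dip = arctan(0.50636) = 26.9°, dipping toward ENE (azimuth ≈ 060°).

26.9°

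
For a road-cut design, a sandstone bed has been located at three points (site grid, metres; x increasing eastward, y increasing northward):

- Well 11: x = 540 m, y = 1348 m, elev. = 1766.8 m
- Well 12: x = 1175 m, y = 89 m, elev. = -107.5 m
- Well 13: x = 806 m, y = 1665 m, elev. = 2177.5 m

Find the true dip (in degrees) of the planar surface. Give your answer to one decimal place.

54.9°

Two edge vectors: Well 11→Well 12 = (635, -1259, -1874.3), Well 11→Well 13 = (266, 317, 410.7).
Normal n = (Well 11→Well 12) × (Well 11→Well 13) = (77081.8, -759358.3, 536189).
So ∂z/∂x = −n_x/n_z = −0.14376 and ∂z/∂y = −n_y/n_z = 1.41621.
Gradient magnitude |∇z| = √(a² + b²) = √(0.02067 + 2.00566) = 1.42349.
True dip = arctan(1.42349) = 54.9°, dipping toward S (azimuth ≈ 174°).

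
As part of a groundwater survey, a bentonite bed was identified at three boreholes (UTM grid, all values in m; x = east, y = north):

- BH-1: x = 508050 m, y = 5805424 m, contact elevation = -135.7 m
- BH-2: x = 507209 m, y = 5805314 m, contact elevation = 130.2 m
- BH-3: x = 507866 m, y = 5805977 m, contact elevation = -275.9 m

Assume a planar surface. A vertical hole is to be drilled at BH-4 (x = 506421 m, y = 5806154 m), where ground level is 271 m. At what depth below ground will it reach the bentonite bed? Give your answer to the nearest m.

216 m

Two edge vectors: BH-1→BH-2 = (-841, -110, 265.9), BH-1→BH-3 = (-184, 553, -140.2).
Normal n = (BH-1→BH-2) × (BH-1→BH-3) = (-131620.7, -166833.8, -485313).
So ∂z/∂x = −n_x/n_z = −0.27120786 and ∂z/∂y = −n_y/n_z = −0.34376536.
Intercept c from BH-1: -135.7 + 137787.15 + 1995703.69 = 2133355.15.
At (506421, 5806154): z_contact = −137345.4 − 1995954.6 + 2133355.15 = 55.1 m.
Depth below ground = 271 − 55.1 = 216 m.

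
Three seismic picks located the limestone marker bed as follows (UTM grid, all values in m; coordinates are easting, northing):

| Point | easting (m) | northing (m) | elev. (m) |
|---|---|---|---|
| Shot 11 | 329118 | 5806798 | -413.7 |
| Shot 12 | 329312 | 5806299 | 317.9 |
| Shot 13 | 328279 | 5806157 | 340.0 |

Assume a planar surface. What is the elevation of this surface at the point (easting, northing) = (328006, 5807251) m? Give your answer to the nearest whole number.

Let the plane be z = a·easting + b·northing + c.
Shot 12−Shot 11: 194a − 499b = 731.6;  Shot 13−Shot 11: −839a − 641b = 753.7.
Solving gives a = 0.17100688, b = −1.39964863.
Then c = -413.7 − a·329118 − b·5806798 = 8070781.71.
At (328006, 5807251): z = 56091.3 − 8128110.9 + 8070781.71 = -1237.9 m.

-1238 m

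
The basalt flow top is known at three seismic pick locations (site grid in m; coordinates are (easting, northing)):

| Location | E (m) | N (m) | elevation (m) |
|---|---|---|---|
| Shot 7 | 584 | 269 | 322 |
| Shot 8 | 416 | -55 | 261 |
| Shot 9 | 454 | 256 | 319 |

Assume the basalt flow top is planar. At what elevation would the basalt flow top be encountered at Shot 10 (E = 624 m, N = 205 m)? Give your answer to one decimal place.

310.3 m

Two edge vectors: Shot 7→Shot 8 = (-168, -324, -61), Shot 7→Shot 9 = (-130, -13, -3).
Normal n = (Shot 7→Shot 8) × (Shot 7→Shot 9) = (179, 7426, -39936).
So ∂z/∂E = −n_x/n_z = 0.00448 and ∂z/∂N = −n_y/n_z = 0.18595.
Intercept c from Shot 7: 322 − 2.62 − 50.02 = 269.36.
At (624, 205): z = 2.8 + 38.1 + 269.36 = 310.3 m.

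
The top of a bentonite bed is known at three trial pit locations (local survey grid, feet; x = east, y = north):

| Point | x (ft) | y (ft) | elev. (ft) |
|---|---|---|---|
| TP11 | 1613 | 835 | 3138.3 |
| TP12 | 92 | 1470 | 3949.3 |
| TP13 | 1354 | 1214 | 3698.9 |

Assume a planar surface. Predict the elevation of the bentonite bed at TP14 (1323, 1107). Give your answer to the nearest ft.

Two edge vectors: TP11→TP12 = (-1521, 635, 811), TP11→TP13 = (-259, 379, 560.6).
Normal n = (TP11→TP12) × (TP11→TP13) = (48612, 642623.6, -411994).
So ∂z/∂x = −n_x/n_z = 0.11799 and ∂z/∂y = −n_y/n_z = 1.55979.
Intercept c from TP11: 3138.3 − 190.32 − 1302.42 = 1645.56.
At (1323, 1107): z = 156.1 + 1726.7 + 1645.56 = 3528.3 ft.

3528 ft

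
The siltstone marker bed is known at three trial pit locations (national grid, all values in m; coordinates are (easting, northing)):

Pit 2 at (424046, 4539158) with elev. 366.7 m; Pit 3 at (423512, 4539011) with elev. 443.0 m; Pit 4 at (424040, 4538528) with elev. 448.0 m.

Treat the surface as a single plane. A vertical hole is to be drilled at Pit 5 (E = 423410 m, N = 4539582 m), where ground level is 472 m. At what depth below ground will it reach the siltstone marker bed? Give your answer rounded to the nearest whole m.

Two edge vectors: Pit 2→Pit 3 = (-534, -147, 76.3), Pit 2→Pit 4 = (-6, -630, 81.3).
Normal n = (Pit 2→Pit 3) × (Pit 2→Pit 4) = (36117.9, 42956.4, 335538).
So ∂z/∂E = −n_x/n_z = −0.10764176 and ∂z/∂N = −n_y/n_z = −0.12802246.
Intercept c from Pit 2: 366.7 + 45645.06 + 581114.17 = 627125.93.
At (423410, 4539582): z_contact = −45576.6 − 581168.5 + 627125.93 = 380.9 m.
Depth below ground = 472 − 380.9 = 91 m.

91 m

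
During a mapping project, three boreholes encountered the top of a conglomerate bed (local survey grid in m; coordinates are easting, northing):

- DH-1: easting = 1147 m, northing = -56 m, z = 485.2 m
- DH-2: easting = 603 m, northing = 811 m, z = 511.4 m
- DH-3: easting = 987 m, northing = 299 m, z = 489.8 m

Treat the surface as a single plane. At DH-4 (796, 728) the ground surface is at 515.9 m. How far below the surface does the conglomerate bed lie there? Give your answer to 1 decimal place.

20.8 m

Two edge vectors: DH-1→DH-2 = (-544, 867, 26.2), DH-1→DH-3 = (-160, 355, 4.6).
Normal n = (DH-1→DH-2) × (DH-1→DH-3) = (-5312.8, -1689.6, -54400).
So ∂z/∂easting = −n_x/n_z = −0.097662 and ∂z/∂northing = −n_y/n_z = −0.031059.
Intercept c from DH-1: 485.2 + 112.02 − 1.74 = 595.48.
At (796, 728): z_contact = −77.74 − 22.61 + 595.48 = 495.13 m.
Depth below ground = 515.9 − 495.13 = 20.8 m.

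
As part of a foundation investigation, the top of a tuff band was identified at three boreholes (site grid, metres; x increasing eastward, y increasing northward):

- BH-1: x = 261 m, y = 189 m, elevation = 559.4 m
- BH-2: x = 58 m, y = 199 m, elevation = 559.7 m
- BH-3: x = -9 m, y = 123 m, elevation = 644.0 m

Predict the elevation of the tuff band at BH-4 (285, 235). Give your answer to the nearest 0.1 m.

Two edge vectors: BH-1→BH-2 = (-203, 10, 0.3), BH-1→BH-3 = (-270, -66, 84.6).
Normal n = (BH-1→BH-2) × (BH-1→BH-3) = (865.8, 17092.8, 16098).
So ∂z/∂x = −n_x/n_z = −0.05378 and ∂z/∂y = −n_y/n_z = −1.06180.
Intercept c from BH-1: 559.4 + 14.04 + 200.68 = 774.12.
At (285, 235): z = −15.3 − 249.5 + 774.12 = 509.3 m.

509.3 m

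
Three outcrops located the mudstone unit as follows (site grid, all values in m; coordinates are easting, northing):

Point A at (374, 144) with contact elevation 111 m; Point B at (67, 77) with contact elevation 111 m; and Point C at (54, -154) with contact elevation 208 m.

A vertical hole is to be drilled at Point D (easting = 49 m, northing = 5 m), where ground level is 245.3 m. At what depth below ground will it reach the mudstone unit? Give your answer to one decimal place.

105.4 m

Let the plane be z = a·easting + b·northing + c.
Point B−Point A: −307a − 67b = 0;  Point C−Point A: −320a − 298b = 97.
Solving gives a = 0.09278, b = −0.42513.
Then c = 111 − a·374 − b·144 = 137.52.
At (49, 5): z_contact = 4.55 − 2.13 + 137.52 = 139.94 m.
Depth below ground = 245.3 − 139.94 = 105.4 m.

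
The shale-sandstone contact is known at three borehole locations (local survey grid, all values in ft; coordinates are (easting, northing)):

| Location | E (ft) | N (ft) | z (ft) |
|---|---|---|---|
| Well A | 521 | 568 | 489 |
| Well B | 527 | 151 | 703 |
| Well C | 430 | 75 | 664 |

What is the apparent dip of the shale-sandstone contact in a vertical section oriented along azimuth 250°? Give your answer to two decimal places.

29.93°

Two edge vectors: Well A→Well B = (6, -417, 214), Well A→Well C = (-91, -493, 175).
Normal n = (Well A→Well B) × (Well A→Well C) = (32527, -20524, -40905).
So ∂z/∂E = −n_x/n_z = 0.79518 and ∂z/∂N = −n_y/n_z = −0.50175.
Unit vector along 250° is (sin 250°, cos 250°) = (-0.9397, -0.3420).
Slope in that direction = a·(-0.9397) + b·(-0.3420) = −0.57562.
Apparent dip = arctan|0.57562| = 29.93° (true dip is 43.2°, so apparent ≤ true as expected).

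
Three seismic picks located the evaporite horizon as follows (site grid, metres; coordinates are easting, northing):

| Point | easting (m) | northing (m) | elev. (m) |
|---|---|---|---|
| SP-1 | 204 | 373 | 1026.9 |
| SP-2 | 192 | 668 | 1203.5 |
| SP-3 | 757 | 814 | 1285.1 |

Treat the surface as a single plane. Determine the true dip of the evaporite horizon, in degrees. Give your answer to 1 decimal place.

30.9°

Let the plane be z = a·easting + b·northing + c.
SP-2−SP-1: −12a + 295b = 176.6;  SP-3−SP-1: 553a + 441b = 258.2.
Solving gives a = −0.01016, b = 0.59823.
Gradient magnitude |∇z| = √(a² + b²) = √(0.00010 + 0.35788) = 0.59832.
True dip = arctan(0.59832) = 30.9°, dipping toward S (azimuth ≈ 179°).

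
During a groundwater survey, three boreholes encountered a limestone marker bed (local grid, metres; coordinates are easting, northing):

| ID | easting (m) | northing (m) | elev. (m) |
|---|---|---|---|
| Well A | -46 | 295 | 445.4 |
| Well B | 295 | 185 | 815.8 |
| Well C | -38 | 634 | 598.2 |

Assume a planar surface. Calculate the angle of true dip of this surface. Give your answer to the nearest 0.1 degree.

Let the plane be z = a·easting + b·northing + c.
Well B−Well A: 341a − 110b = 370.4;  Well C−Well A: 8a + 339b = 152.8.
Solving gives a = 1.22231, b = 0.42189.
Gradient magnitude |∇z| = √(a² + b²) = √(1.49404 + 0.17799) = 1.29307.
True dip = arctan(1.29307) = 52.3°, dipping toward WSW (azimuth ≈ 251°).

52.3°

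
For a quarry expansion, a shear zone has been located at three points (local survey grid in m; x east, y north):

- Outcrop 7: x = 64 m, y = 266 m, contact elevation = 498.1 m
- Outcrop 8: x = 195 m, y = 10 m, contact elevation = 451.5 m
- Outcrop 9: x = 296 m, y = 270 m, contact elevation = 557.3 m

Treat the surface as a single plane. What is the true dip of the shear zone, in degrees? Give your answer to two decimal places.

21.70°

Two edge vectors: Outcrop 7→Outcrop 8 = (131, -256, -46.6), Outcrop 7→Outcrop 9 = (232, 4, 59.2).
Normal n = (Outcrop 7→Outcrop 8) × (Outcrop 7→Outcrop 9) = (-14968.8, -18566.4, 59916).
So ∂z/∂x = −n_x/n_z = 0.24983 and ∂z/∂y = −n_y/n_z = 0.30987.
Gradient magnitude |∇z| = √(a² + b²) = √(0.06241 + 0.09602) = 0.39804.
True dip = arctan(0.39804) = 21.70°, dipping toward SW (azimuth ≈ 219°).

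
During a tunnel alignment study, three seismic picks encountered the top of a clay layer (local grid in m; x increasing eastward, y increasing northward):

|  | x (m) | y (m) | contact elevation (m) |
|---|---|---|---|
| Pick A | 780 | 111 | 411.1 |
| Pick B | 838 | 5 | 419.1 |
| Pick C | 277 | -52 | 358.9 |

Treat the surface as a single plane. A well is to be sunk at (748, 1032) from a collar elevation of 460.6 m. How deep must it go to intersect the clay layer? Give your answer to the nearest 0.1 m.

Let the plane be z = a·x + b·y + c.
Pick B−Pick A: 58a − 106b = 8;  Pick C−Pick A: −503a − 163b = −52.2.
Solving gives a = 0.108921, b = −0.015873.
Then c = 411.1 − a·780 − b·111 = 327.90.
At (748, 1032): z_contact = 81.47 − 16.38 + 327.90 = 393.00 m.
Depth below ground = 460.6 − 393.00 = 67.6 m.

67.6 m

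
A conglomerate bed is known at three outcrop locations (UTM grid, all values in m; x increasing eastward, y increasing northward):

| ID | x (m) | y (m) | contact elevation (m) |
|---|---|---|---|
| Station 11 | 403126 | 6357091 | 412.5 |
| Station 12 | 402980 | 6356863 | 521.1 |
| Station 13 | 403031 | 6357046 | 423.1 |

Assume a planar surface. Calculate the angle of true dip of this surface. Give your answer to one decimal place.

31.1°

Let the plane be z = a·x + b·y + c.
Station 12−Station 11: −146a − 228b = 108.6;  Station 13−Station 11: −95a − 45b = 10.6.
Solving gives a = 0.16370, b = −0.58114.
Gradient magnitude |∇z| = √(a² + b²) = √(0.02680 + 0.33772) = 0.60376.
True dip = arctan(0.60376) = 31.1°, dipping toward NNW (azimuth ≈ 344°).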